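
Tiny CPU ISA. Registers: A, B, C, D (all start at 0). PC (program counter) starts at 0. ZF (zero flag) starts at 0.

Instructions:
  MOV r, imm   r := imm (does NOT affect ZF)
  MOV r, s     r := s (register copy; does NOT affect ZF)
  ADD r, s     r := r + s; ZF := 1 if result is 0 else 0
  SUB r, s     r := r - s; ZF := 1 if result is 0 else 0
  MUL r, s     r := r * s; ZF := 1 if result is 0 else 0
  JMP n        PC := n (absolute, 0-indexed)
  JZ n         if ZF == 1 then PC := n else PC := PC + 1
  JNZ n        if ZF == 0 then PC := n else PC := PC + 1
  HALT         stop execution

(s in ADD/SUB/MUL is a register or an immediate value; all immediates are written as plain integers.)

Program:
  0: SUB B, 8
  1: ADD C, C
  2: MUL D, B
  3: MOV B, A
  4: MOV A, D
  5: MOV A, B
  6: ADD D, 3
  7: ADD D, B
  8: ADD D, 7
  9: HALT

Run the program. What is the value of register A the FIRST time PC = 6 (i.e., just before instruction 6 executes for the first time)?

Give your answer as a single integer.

Step 1: PC=0 exec 'SUB B, 8'. After: A=0 B=-8 C=0 D=0 ZF=0 PC=1
Step 2: PC=1 exec 'ADD C, C'. After: A=0 B=-8 C=0 D=0 ZF=1 PC=2
Step 3: PC=2 exec 'MUL D, B'. After: A=0 B=-8 C=0 D=0 ZF=1 PC=3
Step 4: PC=3 exec 'MOV B, A'. After: A=0 B=0 C=0 D=0 ZF=1 PC=4
Step 5: PC=4 exec 'MOV A, D'. After: A=0 B=0 C=0 D=0 ZF=1 PC=5
Step 6: PC=5 exec 'MOV A, B'. After: A=0 B=0 C=0 D=0 ZF=1 PC=6
First time PC=6: A=0

0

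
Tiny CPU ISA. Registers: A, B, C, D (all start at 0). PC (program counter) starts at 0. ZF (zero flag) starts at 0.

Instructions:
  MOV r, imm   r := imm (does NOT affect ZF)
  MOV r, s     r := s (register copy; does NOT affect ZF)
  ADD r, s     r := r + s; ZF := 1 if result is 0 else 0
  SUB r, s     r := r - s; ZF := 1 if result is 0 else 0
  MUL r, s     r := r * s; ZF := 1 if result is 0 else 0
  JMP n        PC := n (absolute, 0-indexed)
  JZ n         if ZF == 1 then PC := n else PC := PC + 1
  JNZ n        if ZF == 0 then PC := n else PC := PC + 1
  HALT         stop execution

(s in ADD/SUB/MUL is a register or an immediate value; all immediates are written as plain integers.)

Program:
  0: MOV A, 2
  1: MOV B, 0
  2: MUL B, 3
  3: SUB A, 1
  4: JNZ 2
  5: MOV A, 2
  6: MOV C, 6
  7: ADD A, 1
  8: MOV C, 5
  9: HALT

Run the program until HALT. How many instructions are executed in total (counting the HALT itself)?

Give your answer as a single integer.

Answer: 13

Derivation:
Step 1: PC=0 exec 'MOV A, 2'. After: A=2 B=0 C=0 D=0 ZF=0 PC=1
Step 2: PC=1 exec 'MOV B, 0'. After: A=2 B=0 C=0 D=0 ZF=0 PC=2
Step 3: PC=2 exec 'MUL B, 3'. After: A=2 B=0 C=0 D=0 ZF=1 PC=3
Step 4: PC=3 exec 'SUB A, 1'. After: A=1 B=0 C=0 D=0 ZF=0 PC=4
Step 5: PC=4 exec 'JNZ 2'. After: A=1 B=0 C=0 D=0 ZF=0 PC=2
Step 6: PC=2 exec 'MUL B, 3'. After: A=1 B=0 C=0 D=0 ZF=1 PC=3
Step 7: PC=3 exec 'SUB A, 1'. After: A=0 B=0 C=0 D=0 ZF=1 PC=4
Step 8: PC=4 exec 'JNZ 2'. After: A=0 B=0 C=0 D=0 ZF=1 PC=5
Step 9: PC=5 exec 'MOV A, 2'. After: A=2 B=0 C=0 D=0 ZF=1 PC=6
Step 10: PC=6 exec 'MOV C, 6'. After: A=2 B=0 C=6 D=0 ZF=1 PC=7
Step 11: PC=7 exec 'ADD A, 1'. After: A=3 B=0 C=6 D=0 ZF=0 PC=8
Step 12: PC=8 exec 'MOV C, 5'. After: A=3 B=0 C=5 D=0 ZF=0 PC=9
Step 13: PC=9 exec 'HALT'. After: A=3 B=0 C=5 D=0 ZF=0 PC=9 HALTED
Total instructions executed: 13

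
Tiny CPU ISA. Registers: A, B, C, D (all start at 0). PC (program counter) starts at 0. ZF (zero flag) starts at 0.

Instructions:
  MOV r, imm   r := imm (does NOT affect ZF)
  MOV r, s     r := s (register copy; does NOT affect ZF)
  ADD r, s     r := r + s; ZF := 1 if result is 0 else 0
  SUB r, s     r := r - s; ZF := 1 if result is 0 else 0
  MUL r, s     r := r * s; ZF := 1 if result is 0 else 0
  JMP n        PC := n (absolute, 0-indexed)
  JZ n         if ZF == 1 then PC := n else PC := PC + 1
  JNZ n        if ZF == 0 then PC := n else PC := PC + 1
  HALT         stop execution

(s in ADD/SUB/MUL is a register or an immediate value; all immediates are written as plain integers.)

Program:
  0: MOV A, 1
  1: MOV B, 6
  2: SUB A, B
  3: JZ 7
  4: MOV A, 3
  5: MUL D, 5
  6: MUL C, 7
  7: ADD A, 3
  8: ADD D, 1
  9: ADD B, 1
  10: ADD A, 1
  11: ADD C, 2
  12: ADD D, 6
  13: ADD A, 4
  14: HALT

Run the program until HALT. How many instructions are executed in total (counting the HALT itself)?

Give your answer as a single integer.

Answer: 15

Derivation:
Step 1: PC=0 exec 'MOV A, 1'. After: A=1 B=0 C=0 D=0 ZF=0 PC=1
Step 2: PC=1 exec 'MOV B, 6'. After: A=1 B=6 C=0 D=0 ZF=0 PC=2
Step 3: PC=2 exec 'SUB A, B'. After: A=-5 B=6 C=0 D=0 ZF=0 PC=3
Step 4: PC=3 exec 'JZ 7'. After: A=-5 B=6 C=0 D=0 ZF=0 PC=4
Step 5: PC=4 exec 'MOV A, 3'. After: A=3 B=6 C=0 D=0 ZF=0 PC=5
Step 6: PC=5 exec 'MUL D, 5'. After: A=3 B=6 C=0 D=0 ZF=1 PC=6
Step 7: PC=6 exec 'MUL C, 7'. After: A=3 B=6 C=0 D=0 ZF=1 PC=7
Step 8: PC=7 exec 'ADD A, 3'. After: A=6 B=6 C=0 D=0 ZF=0 PC=8
Step 9: PC=8 exec 'ADD D, 1'. After: A=6 B=6 C=0 D=1 ZF=0 PC=9
Step 10: PC=9 exec 'ADD B, 1'. After: A=6 B=7 C=0 D=1 ZF=0 PC=10
Step 11: PC=10 exec 'ADD A, 1'. After: A=7 B=7 C=0 D=1 ZF=0 PC=11
Step 12: PC=11 exec 'ADD C, 2'. After: A=7 B=7 C=2 D=1 ZF=0 PC=12
Step 13: PC=12 exec 'ADD D, 6'. After: A=7 B=7 C=2 D=7 ZF=0 PC=13
Step 14: PC=13 exec 'ADD A, 4'. After: A=11 B=7 C=2 D=7 ZF=0 PC=14
Step 15: PC=14 exec 'HALT'. After: A=11 B=7 C=2 D=7 ZF=0 PC=14 HALTED
Total instructions executed: 15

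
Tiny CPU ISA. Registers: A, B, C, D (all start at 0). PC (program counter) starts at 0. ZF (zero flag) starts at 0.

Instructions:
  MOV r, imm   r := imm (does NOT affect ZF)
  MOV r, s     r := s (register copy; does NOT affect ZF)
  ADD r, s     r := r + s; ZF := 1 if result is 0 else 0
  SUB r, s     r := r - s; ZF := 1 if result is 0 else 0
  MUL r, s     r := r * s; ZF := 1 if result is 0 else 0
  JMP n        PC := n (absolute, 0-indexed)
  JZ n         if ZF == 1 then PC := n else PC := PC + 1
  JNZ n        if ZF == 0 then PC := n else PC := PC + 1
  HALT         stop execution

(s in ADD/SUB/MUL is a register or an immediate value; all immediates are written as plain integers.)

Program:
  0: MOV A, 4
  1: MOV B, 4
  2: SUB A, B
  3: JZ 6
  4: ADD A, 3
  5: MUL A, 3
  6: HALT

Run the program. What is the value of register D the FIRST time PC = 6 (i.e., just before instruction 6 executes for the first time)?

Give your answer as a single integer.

Step 1: PC=0 exec 'MOV A, 4'. After: A=4 B=0 C=0 D=0 ZF=0 PC=1
Step 2: PC=1 exec 'MOV B, 4'. After: A=4 B=4 C=0 D=0 ZF=0 PC=2
Step 3: PC=2 exec 'SUB A, B'. After: A=0 B=4 C=0 D=0 ZF=1 PC=3
Step 4: PC=3 exec 'JZ 6'. After: A=0 B=4 C=0 D=0 ZF=1 PC=6
First time PC=6: D=0

0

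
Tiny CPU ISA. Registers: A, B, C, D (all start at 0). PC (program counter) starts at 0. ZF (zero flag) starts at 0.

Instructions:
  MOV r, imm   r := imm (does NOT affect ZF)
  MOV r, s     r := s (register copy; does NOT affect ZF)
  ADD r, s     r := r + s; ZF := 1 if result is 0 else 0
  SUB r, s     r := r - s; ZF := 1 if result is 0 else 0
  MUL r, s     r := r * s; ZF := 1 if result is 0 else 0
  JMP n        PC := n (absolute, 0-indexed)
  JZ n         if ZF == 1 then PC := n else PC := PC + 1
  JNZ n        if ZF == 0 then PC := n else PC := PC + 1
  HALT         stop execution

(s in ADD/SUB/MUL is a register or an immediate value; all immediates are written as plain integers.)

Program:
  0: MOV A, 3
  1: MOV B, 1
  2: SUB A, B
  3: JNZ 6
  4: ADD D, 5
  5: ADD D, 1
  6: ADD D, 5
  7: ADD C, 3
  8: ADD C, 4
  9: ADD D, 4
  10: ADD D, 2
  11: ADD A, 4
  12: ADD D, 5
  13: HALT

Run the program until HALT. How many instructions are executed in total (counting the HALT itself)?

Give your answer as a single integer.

Answer: 12

Derivation:
Step 1: PC=0 exec 'MOV A, 3'. After: A=3 B=0 C=0 D=0 ZF=0 PC=1
Step 2: PC=1 exec 'MOV B, 1'. After: A=3 B=1 C=0 D=0 ZF=0 PC=2
Step 3: PC=2 exec 'SUB A, B'. After: A=2 B=1 C=0 D=0 ZF=0 PC=3
Step 4: PC=3 exec 'JNZ 6'. After: A=2 B=1 C=0 D=0 ZF=0 PC=6
Step 5: PC=6 exec 'ADD D, 5'. After: A=2 B=1 C=0 D=5 ZF=0 PC=7
Step 6: PC=7 exec 'ADD C, 3'. After: A=2 B=1 C=3 D=5 ZF=0 PC=8
Step 7: PC=8 exec 'ADD C, 4'. After: A=2 B=1 C=7 D=5 ZF=0 PC=9
Step 8: PC=9 exec 'ADD D, 4'. After: A=2 B=1 C=7 D=9 ZF=0 PC=10
Step 9: PC=10 exec 'ADD D, 2'. After: A=2 B=1 C=7 D=11 ZF=0 PC=11
Step 10: PC=11 exec 'ADD A, 4'. After: A=6 B=1 C=7 D=11 ZF=0 PC=12
Step 11: PC=12 exec 'ADD D, 5'. After: A=6 B=1 C=7 D=16 ZF=0 PC=13
Step 12: PC=13 exec 'HALT'. After: A=6 B=1 C=7 D=16 ZF=0 PC=13 HALTED
Total instructions executed: 12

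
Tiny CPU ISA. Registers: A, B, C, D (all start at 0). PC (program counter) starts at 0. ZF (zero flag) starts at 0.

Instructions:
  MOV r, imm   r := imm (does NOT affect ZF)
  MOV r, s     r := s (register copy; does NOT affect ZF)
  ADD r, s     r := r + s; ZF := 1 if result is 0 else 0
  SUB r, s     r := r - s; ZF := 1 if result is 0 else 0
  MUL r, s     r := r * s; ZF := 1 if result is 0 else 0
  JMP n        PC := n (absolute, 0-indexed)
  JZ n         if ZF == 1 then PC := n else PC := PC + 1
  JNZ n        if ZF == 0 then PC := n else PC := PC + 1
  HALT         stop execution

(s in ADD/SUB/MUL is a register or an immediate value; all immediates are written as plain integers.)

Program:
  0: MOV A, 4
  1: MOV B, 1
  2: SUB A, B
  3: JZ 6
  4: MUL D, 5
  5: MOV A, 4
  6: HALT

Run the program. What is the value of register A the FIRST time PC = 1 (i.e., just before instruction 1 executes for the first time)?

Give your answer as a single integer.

Step 1: PC=0 exec 'MOV A, 4'. After: A=4 B=0 C=0 D=0 ZF=0 PC=1
First time PC=1: A=4

4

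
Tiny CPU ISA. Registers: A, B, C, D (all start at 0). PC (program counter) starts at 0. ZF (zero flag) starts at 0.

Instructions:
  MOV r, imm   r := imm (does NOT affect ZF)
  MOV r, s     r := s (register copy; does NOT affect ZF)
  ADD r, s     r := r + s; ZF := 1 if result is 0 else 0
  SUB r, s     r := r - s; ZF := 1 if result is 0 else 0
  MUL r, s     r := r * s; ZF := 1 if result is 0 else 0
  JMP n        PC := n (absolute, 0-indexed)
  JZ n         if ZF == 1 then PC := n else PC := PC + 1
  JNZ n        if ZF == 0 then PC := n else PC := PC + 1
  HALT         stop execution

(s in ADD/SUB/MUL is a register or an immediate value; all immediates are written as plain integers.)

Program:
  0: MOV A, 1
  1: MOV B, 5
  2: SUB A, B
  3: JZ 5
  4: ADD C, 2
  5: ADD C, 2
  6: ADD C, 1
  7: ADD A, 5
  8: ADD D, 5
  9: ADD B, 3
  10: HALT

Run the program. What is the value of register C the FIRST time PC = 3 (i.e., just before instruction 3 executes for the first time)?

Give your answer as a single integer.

Step 1: PC=0 exec 'MOV A, 1'. After: A=1 B=0 C=0 D=0 ZF=0 PC=1
Step 2: PC=1 exec 'MOV B, 5'. After: A=1 B=5 C=0 D=0 ZF=0 PC=2
Step 3: PC=2 exec 'SUB A, B'. After: A=-4 B=5 C=0 D=0 ZF=0 PC=3
First time PC=3: C=0

0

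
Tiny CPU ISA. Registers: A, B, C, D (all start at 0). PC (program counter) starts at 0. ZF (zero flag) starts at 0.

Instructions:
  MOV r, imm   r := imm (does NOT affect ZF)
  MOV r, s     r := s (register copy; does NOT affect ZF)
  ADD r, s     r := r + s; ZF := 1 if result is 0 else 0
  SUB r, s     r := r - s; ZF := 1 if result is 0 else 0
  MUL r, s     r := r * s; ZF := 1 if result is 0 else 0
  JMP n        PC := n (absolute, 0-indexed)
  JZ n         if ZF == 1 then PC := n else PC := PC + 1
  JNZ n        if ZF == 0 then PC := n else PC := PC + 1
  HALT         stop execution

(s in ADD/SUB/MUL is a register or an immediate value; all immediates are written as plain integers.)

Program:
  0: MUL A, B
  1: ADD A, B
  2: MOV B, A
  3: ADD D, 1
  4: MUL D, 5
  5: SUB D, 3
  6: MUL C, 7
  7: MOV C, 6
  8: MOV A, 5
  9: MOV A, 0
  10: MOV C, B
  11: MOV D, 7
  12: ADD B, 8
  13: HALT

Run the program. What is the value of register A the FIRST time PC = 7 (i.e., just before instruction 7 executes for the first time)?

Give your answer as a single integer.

Step 1: PC=0 exec 'MUL A, B'. After: A=0 B=0 C=0 D=0 ZF=1 PC=1
Step 2: PC=1 exec 'ADD A, B'. After: A=0 B=0 C=0 D=0 ZF=1 PC=2
Step 3: PC=2 exec 'MOV B, A'. After: A=0 B=0 C=0 D=0 ZF=1 PC=3
Step 4: PC=3 exec 'ADD D, 1'. After: A=0 B=0 C=0 D=1 ZF=0 PC=4
Step 5: PC=4 exec 'MUL D, 5'. After: A=0 B=0 C=0 D=5 ZF=0 PC=5
Step 6: PC=5 exec 'SUB D, 3'. After: A=0 B=0 C=0 D=2 ZF=0 PC=6
Step 7: PC=6 exec 'MUL C, 7'. After: A=0 B=0 C=0 D=2 ZF=1 PC=7
First time PC=7: A=0

0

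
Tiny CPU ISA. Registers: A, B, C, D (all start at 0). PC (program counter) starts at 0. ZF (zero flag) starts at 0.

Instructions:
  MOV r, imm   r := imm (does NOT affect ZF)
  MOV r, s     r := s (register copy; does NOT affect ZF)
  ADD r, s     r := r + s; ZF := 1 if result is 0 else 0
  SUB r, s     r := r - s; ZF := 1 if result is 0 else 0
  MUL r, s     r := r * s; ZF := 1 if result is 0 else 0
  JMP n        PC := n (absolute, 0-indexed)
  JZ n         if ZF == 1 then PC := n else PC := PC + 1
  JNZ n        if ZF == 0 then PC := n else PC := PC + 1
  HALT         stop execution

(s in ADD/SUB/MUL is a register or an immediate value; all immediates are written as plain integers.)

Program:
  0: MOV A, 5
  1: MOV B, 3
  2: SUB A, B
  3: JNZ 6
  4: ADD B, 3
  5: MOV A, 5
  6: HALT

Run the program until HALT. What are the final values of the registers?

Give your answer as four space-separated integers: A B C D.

Step 1: PC=0 exec 'MOV A, 5'. After: A=5 B=0 C=0 D=0 ZF=0 PC=1
Step 2: PC=1 exec 'MOV B, 3'. After: A=5 B=3 C=0 D=0 ZF=0 PC=2
Step 3: PC=2 exec 'SUB A, B'. After: A=2 B=3 C=0 D=0 ZF=0 PC=3
Step 4: PC=3 exec 'JNZ 6'. After: A=2 B=3 C=0 D=0 ZF=0 PC=6
Step 5: PC=6 exec 'HALT'. After: A=2 B=3 C=0 D=0 ZF=0 PC=6 HALTED

Answer: 2 3 0 0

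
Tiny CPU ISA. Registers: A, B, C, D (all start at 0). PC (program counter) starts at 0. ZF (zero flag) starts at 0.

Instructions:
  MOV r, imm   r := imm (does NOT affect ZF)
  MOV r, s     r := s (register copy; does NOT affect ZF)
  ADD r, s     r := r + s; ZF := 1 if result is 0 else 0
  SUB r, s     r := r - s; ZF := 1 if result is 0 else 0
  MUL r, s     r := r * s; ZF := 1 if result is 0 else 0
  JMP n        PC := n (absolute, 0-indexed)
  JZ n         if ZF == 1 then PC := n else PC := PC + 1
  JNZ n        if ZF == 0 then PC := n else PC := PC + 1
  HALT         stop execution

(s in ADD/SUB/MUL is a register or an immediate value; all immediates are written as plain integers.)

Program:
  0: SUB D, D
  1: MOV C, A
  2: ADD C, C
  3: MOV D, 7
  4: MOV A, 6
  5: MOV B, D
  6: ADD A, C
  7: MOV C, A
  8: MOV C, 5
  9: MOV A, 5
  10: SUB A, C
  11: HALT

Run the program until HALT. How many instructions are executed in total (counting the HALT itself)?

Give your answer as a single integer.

Step 1: PC=0 exec 'SUB D, D'. After: A=0 B=0 C=0 D=0 ZF=1 PC=1
Step 2: PC=1 exec 'MOV C, A'. After: A=0 B=0 C=0 D=0 ZF=1 PC=2
Step 3: PC=2 exec 'ADD C, C'. After: A=0 B=0 C=0 D=0 ZF=1 PC=3
Step 4: PC=3 exec 'MOV D, 7'. After: A=0 B=0 C=0 D=7 ZF=1 PC=4
Step 5: PC=4 exec 'MOV A, 6'. After: A=6 B=0 C=0 D=7 ZF=1 PC=5
Step 6: PC=5 exec 'MOV B, D'. After: A=6 B=7 C=0 D=7 ZF=1 PC=6
Step 7: PC=6 exec 'ADD A, C'. After: A=6 B=7 C=0 D=7 ZF=0 PC=7
Step 8: PC=7 exec 'MOV C, A'. After: A=6 B=7 C=6 D=7 ZF=0 PC=8
Step 9: PC=8 exec 'MOV C, 5'. After: A=6 B=7 C=5 D=7 ZF=0 PC=9
Step 10: PC=9 exec 'MOV A, 5'. After: A=5 B=7 C=5 D=7 ZF=0 PC=10
Step 11: PC=10 exec 'SUB A, C'. After: A=0 B=7 C=5 D=7 ZF=1 PC=11
Step 12: PC=11 exec 'HALT'. After: A=0 B=7 C=5 D=7 ZF=1 PC=11 HALTED
Total instructions executed: 12

Answer: 12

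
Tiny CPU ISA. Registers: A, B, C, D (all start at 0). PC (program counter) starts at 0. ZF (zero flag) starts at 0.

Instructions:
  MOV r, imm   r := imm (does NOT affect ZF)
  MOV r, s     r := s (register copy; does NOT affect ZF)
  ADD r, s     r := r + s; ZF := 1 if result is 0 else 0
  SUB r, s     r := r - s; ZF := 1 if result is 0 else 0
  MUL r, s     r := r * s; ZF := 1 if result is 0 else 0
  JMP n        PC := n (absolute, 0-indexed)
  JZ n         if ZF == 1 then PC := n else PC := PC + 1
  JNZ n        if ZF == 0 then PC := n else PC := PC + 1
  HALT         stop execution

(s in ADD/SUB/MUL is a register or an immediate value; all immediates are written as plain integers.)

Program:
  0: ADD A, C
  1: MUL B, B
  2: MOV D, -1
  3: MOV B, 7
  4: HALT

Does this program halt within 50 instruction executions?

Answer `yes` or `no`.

Answer: yes

Derivation:
Step 1: PC=0 exec 'ADD A, C'. After: A=0 B=0 C=0 D=0 ZF=1 PC=1
Step 2: PC=1 exec 'MUL B, B'. After: A=0 B=0 C=0 D=0 ZF=1 PC=2
Step 3: PC=2 exec 'MOV D, -1'. After: A=0 B=0 C=0 D=-1 ZF=1 PC=3
Step 4: PC=3 exec 'MOV B, 7'. After: A=0 B=7 C=0 D=-1 ZF=1 PC=4
Step 5: PC=4 exec 'HALT'. After: A=0 B=7 C=0 D=-1 ZF=1 PC=4 HALTED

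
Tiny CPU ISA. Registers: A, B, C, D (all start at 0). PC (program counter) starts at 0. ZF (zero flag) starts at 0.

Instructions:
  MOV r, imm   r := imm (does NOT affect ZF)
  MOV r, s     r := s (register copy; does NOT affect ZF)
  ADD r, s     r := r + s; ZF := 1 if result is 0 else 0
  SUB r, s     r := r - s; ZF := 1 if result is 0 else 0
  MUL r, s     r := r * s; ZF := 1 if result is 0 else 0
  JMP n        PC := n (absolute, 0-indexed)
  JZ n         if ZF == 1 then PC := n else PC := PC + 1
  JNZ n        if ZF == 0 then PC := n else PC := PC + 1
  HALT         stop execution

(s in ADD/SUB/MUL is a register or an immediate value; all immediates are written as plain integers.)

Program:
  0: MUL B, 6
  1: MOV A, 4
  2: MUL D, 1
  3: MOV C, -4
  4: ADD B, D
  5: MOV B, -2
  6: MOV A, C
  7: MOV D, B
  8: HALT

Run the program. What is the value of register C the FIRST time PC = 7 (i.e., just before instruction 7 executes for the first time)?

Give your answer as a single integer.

Step 1: PC=0 exec 'MUL B, 6'. After: A=0 B=0 C=0 D=0 ZF=1 PC=1
Step 2: PC=1 exec 'MOV A, 4'. After: A=4 B=0 C=0 D=0 ZF=1 PC=2
Step 3: PC=2 exec 'MUL D, 1'. After: A=4 B=0 C=0 D=0 ZF=1 PC=3
Step 4: PC=3 exec 'MOV C, -4'. After: A=4 B=0 C=-4 D=0 ZF=1 PC=4
Step 5: PC=4 exec 'ADD B, D'. After: A=4 B=0 C=-4 D=0 ZF=1 PC=5
Step 6: PC=5 exec 'MOV B, -2'. After: A=4 B=-2 C=-4 D=0 ZF=1 PC=6
Step 7: PC=6 exec 'MOV A, C'. After: A=-4 B=-2 C=-4 D=0 ZF=1 PC=7
First time PC=7: C=-4

-4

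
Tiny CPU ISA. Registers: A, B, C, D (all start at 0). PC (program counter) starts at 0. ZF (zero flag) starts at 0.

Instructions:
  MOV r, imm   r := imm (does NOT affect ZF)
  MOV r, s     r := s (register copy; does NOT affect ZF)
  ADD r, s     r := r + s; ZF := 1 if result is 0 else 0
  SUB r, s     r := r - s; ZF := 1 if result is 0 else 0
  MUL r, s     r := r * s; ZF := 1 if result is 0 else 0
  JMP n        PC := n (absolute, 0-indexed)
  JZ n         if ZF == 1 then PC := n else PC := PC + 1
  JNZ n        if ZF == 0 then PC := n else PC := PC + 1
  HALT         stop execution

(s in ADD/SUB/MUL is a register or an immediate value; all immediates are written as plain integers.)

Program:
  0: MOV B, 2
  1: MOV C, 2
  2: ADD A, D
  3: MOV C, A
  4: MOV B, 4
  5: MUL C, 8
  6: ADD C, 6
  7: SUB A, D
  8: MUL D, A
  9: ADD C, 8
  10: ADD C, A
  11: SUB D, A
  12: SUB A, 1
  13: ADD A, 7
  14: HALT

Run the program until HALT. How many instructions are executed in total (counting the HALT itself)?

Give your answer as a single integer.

Step 1: PC=0 exec 'MOV B, 2'. After: A=0 B=2 C=0 D=0 ZF=0 PC=1
Step 2: PC=1 exec 'MOV C, 2'. After: A=0 B=2 C=2 D=0 ZF=0 PC=2
Step 3: PC=2 exec 'ADD A, D'. After: A=0 B=2 C=2 D=0 ZF=1 PC=3
Step 4: PC=3 exec 'MOV C, A'. After: A=0 B=2 C=0 D=0 ZF=1 PC=4
Step 5: PC=4 exec 'MOV B, 4'. After: A=0 B=4 C=0 D=0 ZF=1 PC=5
Step 6: PC=5 exec 'MUL C, 8'. After: A=0 B=4 C=0 D=0 ZF=1 PC=6
Step 7: PC=6 exec 'ADD C, 6'. After: A=0 B=4 C=6 D=0 ZF=0 PC=7
Step 8: PC=7 exec 'SUB A, D'. After: A=0 B=4 C=6 D=0 ZF=1 PC=8
Step 9: PC=8 exec 'MUL D, A'. After: A=0 B=4 C=6 D=0 ZF=1 PC=9
Step 10: PC=9 exec 'ADD C, 8'. After: A=0 B=4 C=14 D=0 ZF=0 PC=10
Step 11: PC=10 exec 'ADD C, A'. After: A=0 B=4 C=14 D=0 ZF=0 PC=11
Step 12: PC=11 exec 'SUB D, A'. After: A=0 B=4 C=14 D=0 ZF=1 PC=12
Step 13: PC=12 exec 'SUB A, 1'. After: A=-1 B=4 C=14 D=0 ZF=0 PC=13
Step 14: PC=13 exec 'ADD A, 7'. After: A=6 B=4 C=14 D=0 ZF=0 PC=14
Step 15: PC=14 exec 'HALT'. After: A=6 B=4 C=14 D=0 ZF=0 PC=14 HALTED
Total instructions executed: 15

Answer: 15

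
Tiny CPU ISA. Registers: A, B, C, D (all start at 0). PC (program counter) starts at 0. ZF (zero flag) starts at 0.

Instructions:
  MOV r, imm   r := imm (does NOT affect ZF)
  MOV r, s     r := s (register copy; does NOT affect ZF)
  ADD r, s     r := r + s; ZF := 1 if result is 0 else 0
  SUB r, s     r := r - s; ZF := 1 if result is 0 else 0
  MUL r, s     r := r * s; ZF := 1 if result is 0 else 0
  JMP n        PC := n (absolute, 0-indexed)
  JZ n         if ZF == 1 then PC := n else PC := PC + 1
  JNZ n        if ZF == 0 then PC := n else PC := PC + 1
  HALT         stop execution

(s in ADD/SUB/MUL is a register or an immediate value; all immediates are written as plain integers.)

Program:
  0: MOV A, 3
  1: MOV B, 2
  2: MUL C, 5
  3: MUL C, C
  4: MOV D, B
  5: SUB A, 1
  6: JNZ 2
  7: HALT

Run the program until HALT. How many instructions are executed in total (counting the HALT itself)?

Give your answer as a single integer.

Answer: 18

Derivation:
Step 1: PC=0 exec 'MOV A, 3'. After: A=3 B=0 C=0 D=0 ZF=0 PC=1
Step 2: PC=1 exec 'MOV B, 2'. After: A=3 B=2 C=0 D=0 ZF=0 PC=2
Step 3: PC=2 exec 'MUL C, 5'. After: A=3 B=2 C=0 D=0 ZF=1 PC=3
Step 4: PC=3 exec 'MUL C, C'. After: A=3 B=2 C=0 D=0 ZF=1 PC=4
Step 5: PC=4 exec 'MOV D, B'. After: A=3 B=2 C=0 D=2 ZF=1 PC=5
Step 6: PC=5 exec 'SUB A, 1'. After: A=2 B=2 C=0 D=2 ZF=0 PC=6
Step 7: PC=6 exec 'JNZ 2'. After: A=2 B=2 C=0 D=2 ZF=0 PC=2
Step 8: PC=2 exec 'MUL C, 5'. After: A=2 B=2 C=0 D=2 ZF=1 PC=3
Step 9: PC=3 exec 'MUL C, C'. After: A=2 B=2 C=0 D=2 ZF=1 PC=4
Step 10: PC=4 exec 'MOV D, B'. After: A=2 B=2 C=0 D=2 ZF=1 PC=5
Step 11: PC=5 exec 'SUB A, 1'. After: A=1 B=2 C=0 D=2 ZF=0 PC=6
Step 12: PC=6 exec 'JNZ 2'. After: A=1 B=2 C=0 D=2 ZF=0 PC=2
Step 13: PC=2 exec 'MUL C, 5'. After: A=1 B=2 C=0 D=2 ZF=1 PC=3
Step 14: PC=3 exec 'MUL C, C'. After: A=1 B=2 C=0 D=2 ZF=1 PC=4
Step 15: PC=4 exec 'MOV D, B'. After: A=1 B=2 C=0 D=2 ZF=1 PC=5
Step 16: PC=5 exec 'SUB A, 1'. After: A=0 B=2 C=0 D=2 ZF=1 PC=6
Step 17: PC=6 exec 'JNZ 2'. After: A=0 B=2 C=0 D=2 ZF=1 PC=7
Step 18: PC=7 exec 'HALT'. After: A=0 B=2 C=0 D=2 ZF=1 PC=7 HALTED
Total instructions executed: 18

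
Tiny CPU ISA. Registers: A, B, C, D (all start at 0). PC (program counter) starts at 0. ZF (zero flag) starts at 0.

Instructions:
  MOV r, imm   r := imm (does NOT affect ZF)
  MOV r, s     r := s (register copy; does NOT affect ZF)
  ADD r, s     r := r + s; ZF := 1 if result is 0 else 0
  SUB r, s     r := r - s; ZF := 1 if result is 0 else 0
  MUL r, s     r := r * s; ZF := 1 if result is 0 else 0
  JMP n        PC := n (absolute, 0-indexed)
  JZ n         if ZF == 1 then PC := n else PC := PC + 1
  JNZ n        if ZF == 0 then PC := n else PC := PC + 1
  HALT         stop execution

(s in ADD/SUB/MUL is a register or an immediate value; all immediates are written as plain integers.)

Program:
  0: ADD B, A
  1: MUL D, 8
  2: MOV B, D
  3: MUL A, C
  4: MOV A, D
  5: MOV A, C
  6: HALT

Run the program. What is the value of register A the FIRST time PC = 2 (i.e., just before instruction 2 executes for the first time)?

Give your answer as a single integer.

Step 1: PC=0 exec 'ADD B, A'. After: A=0 B=0 C=0 D=0 ZF=1 PC=1
Step 2: PC=1 exec 'MUL D, 8'. After: A=0 B=0 C=0 D=0 ZF=1 PC=2
First time PC=2: A=0

0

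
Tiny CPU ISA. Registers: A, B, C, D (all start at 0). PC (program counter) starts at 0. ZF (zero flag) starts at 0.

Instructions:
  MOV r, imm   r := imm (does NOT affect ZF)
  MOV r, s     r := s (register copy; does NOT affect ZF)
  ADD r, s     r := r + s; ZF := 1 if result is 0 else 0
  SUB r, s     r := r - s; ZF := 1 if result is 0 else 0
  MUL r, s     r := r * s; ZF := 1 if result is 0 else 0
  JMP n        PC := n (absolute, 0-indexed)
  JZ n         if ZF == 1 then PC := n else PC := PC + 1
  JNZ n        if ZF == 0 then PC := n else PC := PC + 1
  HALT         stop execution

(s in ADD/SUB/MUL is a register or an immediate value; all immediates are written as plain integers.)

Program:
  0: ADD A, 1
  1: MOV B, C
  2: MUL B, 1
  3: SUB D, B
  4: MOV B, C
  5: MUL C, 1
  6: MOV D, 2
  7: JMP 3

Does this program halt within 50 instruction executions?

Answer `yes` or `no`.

Answer: no

Derivation:
Step 1: PC=0 exec 'ADD A, 1'. After: A=1 B=0 C=0 D=0 ZF=0 PC=1
Step 2: PC=1 exec 'MOV B, C'. After: A=1 B=0 C=0 D=0 ZF=0 PC=2
Step 3: PC=2 exec 'MUL B, 1'. After: A=1 B=0 C=0 D=0 ZF=1 PC=3
Step 4: PC=3 exec 'SUB D, B'. After: A=1 B=0 C=0 D=0 ZF=1 PC=4
Step 5: PC=4 exec 'MOV B, C'. After: A=1 B=0 C=0 D=0 ZF=1 PC=5
Step 6: PC=5 exec 'MUL C, 1'. After: A=1 B=0 C=0 D=0 ZF=1 PC=6
Step 7: PC=6 exec 'MOV D, 2'. After: A=1 B=0 C=0 D=2 ZF=1 PC=7
Step 8: PC=7 exec 'JMP 3'. After: A=1 B=0 C=0 D=2 ZF=1 PC=3
Step 9: PC=3 exec 'SUB D, B'. After: A=1 B=0 C=0 D=2 ZF=0 PC=4
Step 10: PC=4 exec 'MOV B, C'. After: A=1 B=0 C=0 D=2 ZF=0 PC=5
Step 11: PC=5 exec 'MUL C, 1'. After: A=1 B=0 C=0 D=2 ZF=1 PC=6
Step 12: PC=6 exec 'MOV D, 2'. After: A=1 B=0 C=0 D=2 ZF=1 PC=7
State after step 12 equals state after step 7: the program is in a cycle of length 5 and will never halt.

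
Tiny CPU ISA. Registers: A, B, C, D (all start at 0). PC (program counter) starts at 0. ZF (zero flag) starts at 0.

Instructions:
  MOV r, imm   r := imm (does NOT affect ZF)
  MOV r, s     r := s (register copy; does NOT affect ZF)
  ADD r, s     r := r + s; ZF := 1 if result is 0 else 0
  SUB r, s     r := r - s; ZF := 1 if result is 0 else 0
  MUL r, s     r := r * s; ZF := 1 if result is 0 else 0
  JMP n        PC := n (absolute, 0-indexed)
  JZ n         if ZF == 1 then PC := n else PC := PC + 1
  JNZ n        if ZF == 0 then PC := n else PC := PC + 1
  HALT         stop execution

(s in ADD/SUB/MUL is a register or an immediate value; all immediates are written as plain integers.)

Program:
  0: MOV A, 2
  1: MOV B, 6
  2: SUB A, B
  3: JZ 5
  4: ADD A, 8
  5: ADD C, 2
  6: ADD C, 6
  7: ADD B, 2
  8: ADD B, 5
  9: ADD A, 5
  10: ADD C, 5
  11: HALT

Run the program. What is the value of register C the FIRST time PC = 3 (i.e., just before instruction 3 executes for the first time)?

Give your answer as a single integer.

Step 1: PC=0 exec 'MOV A, 2'. After: A=2 B=0 C=0 D=0 ZF=0 PC=1
Step 2: PC=1 exec 'MOV B, 6'. After: A=2 B=6 C=0 D=0 ZF=0 PC=2
Step 3: PC=2 exec 'SUB A, B'. After: A=-4 B=6 C=0 D=0 ZF=0 PC=3
First time PC=3: C=0

0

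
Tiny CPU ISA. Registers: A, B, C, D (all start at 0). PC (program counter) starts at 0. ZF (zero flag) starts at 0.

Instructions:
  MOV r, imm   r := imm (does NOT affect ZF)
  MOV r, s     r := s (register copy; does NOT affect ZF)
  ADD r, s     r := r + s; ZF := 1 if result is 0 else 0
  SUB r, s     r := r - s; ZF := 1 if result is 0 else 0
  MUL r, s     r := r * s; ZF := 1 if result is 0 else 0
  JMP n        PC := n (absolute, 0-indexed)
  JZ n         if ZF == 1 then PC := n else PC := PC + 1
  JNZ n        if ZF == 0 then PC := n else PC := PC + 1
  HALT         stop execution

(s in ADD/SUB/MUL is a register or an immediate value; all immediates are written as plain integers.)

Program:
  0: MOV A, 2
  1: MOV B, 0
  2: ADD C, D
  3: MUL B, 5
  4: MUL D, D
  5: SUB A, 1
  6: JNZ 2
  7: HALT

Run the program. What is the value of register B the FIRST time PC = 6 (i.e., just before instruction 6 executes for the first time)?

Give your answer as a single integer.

Step 1: PC=0 exec 'MOV A, 2'. After: A=2 B=0 C=0 D=0 ZF=0 PC=1
Step 2: PC=1 exec 'MOV B, 0'. After: A=2 B=0 C=0 D=0 ZF=0 PC=2
Step 3: PC=2 exec 'ADD C, D'. After: A=2 B=0 C=0 D=0 ZF=1 PC=3
Step 4: PC=3 exec 'MUL B, 5'. After: A=2 B=0 C=0 D=0 ZF=1 PC=4
Step 5: PC=4 exec 'MUL D, D'. After: A=2 B=0 C=0 D=0 ZF=1 PC=5
Step 6: PC=5 exec 'SUB A, 1'. After: A=1 B=0 C=0 D=0 ZF=0 PC=6
First time PC=6: B=0

0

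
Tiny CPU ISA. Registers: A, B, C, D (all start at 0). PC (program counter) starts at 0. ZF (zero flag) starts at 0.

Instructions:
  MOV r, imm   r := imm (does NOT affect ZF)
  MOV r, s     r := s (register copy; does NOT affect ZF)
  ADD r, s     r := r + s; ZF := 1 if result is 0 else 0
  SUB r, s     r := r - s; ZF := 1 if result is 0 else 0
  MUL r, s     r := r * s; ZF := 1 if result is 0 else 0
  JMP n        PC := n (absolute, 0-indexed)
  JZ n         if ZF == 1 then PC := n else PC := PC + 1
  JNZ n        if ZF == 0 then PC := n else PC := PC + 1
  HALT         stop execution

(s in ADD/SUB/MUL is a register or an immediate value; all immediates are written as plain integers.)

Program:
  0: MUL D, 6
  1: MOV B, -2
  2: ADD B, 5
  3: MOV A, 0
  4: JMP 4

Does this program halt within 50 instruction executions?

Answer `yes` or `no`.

Step 1: PC=0 exec 'MUL D, 6'. After: A=0 B=0 C=0 D=0 ZF=1 PC=1
Step 2: PC=1 exec 'MOV B, -2'. After: A=0 B=-2 C=0 D=0 ZF=1 PC=2
Step 3: PC=2 exec 'ADD B, 5'. After: A=0 B=3 C=0 D=0 ZF=0 PC=3
Step 4: PC=3 exec 'MOV A, 0'. After: A=0 B=3 C=0 D=0 ZF=0 PC=4
Step 5: PC=4 exec 'JMP 4'. After: A=0 B=3 C=0 D=0 ZF=0 PC=4
State after step 5 equals state after step 4: the program is in a cycle of length 1 and will never halt.

Answer: no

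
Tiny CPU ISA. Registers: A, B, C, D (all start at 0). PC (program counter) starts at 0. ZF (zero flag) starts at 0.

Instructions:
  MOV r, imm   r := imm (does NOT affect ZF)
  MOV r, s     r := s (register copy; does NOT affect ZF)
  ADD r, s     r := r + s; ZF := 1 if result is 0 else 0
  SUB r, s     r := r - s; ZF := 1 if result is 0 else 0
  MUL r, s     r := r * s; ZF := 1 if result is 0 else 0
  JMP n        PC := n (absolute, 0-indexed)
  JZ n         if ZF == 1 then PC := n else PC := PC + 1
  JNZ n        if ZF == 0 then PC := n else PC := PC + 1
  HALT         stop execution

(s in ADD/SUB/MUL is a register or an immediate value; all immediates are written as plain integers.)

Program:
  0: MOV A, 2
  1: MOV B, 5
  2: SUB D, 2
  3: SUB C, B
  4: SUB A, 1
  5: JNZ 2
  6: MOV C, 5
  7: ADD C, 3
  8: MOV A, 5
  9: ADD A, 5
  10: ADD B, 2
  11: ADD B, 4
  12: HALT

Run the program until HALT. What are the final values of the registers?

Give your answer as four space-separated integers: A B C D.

Step 1: PC=0 exec 'MOV A, 2'. After: A=2 B=0 C=0 D=0 ZF=0 PC=1
Step 2: PC=1 exec 'MOV B, 5'. After: A=2 B=5 C=0 D=0 ZF=0 PC=2
Step 3: PC=2 exec 'SUB D, 2'. After: A=2 B=5 C=0 D=-2 ZF=0 PC=3
Step 4: PC=3 exec 'SUB C, B'. After: A=2 B=5 C=-5 D=-2 ZF=0 PC=4
Step 5: PC=4 exec 'SUB A, 1'. After: A=1 B=5 C=-5 D=-2 ZF=0 PC=5
Step 6: PC=5 exec 'JNZ 2'. After: A=1 B=5 C=-5 D=-2 ZF=0 PC=2
Step 7: PC=2 exec 'SUB D, 2'. After: A=1 B=5 C=-5 D=-4 ZF=0 PC=3
Step 8: PC=3 exec 'SUB C, B'. After: A=1 B=5 C=-10 D=-4 ZF=0 PC=4
Step 9: PC=4 exec 'SUB A, 1'. After: A=0 B=5 C=-10 D=-4 ZF=1 PC=5
Step 10: PC=5 exec 'JNZ 2'. After: A=0 B=5 C=-10 D=-4 ZF=1 PC=6
Step 11: PC=6 exec 'MOV C, 5'. After: A=0 B=5 C=5 D=-4 ZF=1 PC=7
Step 12: PC=7 exec 'ADD C, 3'. After: A=0 B=5 C=8 D=-4 ZF=0 PC=8
Step 13: PC=8 exec 'MOV A, 5'. After: A=5 B=5 C=8 D=-4 ZF=0 PC=9
Step 14: PC=9 exec 'ADD A, 5'. After: A=10 B=5 C=8 D=-4 ZF=0 PC=10
Step 15: PC=10 exec 'ADD B, 2'. After: A=10 B=7 C=8 D=-4 ZF=0 PC=11
Step 16: PC=11 exec 'ADD B, 4'. After: A=10 B=11 C=8 D=-4 ZF=0 PC=12
Step 17: PC=12 exec 'HALT'. After: A=10 B=11 C=8 D=-4 ZF=0 PC=12 HALTED

Answer: 10 11 8 -4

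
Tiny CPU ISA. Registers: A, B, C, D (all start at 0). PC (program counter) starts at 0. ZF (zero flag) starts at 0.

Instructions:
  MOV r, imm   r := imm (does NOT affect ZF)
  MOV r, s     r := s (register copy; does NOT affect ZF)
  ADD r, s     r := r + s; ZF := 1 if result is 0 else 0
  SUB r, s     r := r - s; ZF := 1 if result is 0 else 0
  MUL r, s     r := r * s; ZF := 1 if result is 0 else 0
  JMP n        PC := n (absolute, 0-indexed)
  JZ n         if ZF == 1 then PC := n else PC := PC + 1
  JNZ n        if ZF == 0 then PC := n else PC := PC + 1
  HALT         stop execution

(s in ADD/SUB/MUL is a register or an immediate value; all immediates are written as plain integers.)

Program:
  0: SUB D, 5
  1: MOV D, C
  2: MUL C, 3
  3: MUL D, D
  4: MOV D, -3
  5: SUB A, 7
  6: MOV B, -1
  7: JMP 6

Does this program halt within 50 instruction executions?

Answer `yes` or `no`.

Answer: no

Derivation:
Step 1: PC=0 exec 'SUB D, 5'. After: A=0 B=0 C=0 D=-5 ZF=0 PC=1
Step 2: PC=1 exec 'MOV D, C'. After: A=0 B=0 C=0 D=0 ZF=0 PC=2
Step 3: PC=2 exec 'MUL C, 3'. After: A=0 B=0 C=0 D=0 ZF=1 PC=3
Step 4: PC=3 exec 'MUL D, D'. After: A=0 B=0 C=0 D=0 ZF=1 PC=4
Step 5: PC=4 exec 'MOV D, -3'. After: A=0 B=0 C=0 D=-3 ZF=1 PC=5
Step 6: PC=5 exec 'SUB A, 7'. After: A=-7 B=0 C=0 D=-3 ZF=0 PC=6
Step 7: PC=6 exec 'MOV B, -1'. After: A=-7 B=-1 C=0 D=-3 ZF=0 PC=7
Step 8: PC=7 exec 'JMP 6'. After: A=-7 B=-1 C=0 D=-3 ZF=0 PC=6
Step 9: PC=6 exec 'MOV B, -1'. After: A=-7 B=-1 C=0 D=-3 ZF=0 PC=7
State after step 9 equals state after step 7: the program is in a cycle of length 2 and will never halt.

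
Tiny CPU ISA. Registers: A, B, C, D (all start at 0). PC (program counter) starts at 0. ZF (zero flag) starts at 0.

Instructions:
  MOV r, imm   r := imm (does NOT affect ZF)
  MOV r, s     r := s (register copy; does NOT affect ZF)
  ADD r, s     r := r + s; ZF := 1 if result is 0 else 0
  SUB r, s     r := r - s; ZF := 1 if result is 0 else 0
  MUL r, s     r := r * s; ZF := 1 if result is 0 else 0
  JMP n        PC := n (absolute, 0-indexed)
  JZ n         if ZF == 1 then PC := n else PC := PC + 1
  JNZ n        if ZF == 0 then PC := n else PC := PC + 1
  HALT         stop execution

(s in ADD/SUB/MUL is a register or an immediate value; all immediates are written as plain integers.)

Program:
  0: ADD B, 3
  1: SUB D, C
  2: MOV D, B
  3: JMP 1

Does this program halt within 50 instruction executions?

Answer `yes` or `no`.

Answer: no

Derivation:
Step 1: PC=0 exec 'ADD B, 3'. After: A=0 B=3 C=0 D=0 ZF=0 PC=1
Step 2: PC=1 exec 'SUB D, C'. After: A=0 B=3 C=0 D=0 ZF=1 PC=2
Step 3: PC=2 exec 'MOV D, B'. After: A=0 B=3 C=0 D=3 ZF=1 PC=3
Step 4: PC=3 exec 'JMP 1'. After: A=0 B=3 C=0 D=3 ZF=1 PC=1
Step 5: PC=1 exec 'SUB D, C'. After: A=0 B=3 C=0 D=3 ZF=0 PC=2
Step 6: PC=2 exec 'MOV D, B'. After: A=0 B=3 C=0 D=3 ZF=0 PC=3
Step 7: PC=3 exec 'JMP 1'. After: A=0 B=3 C=0 D=3 ZF=0 PC=1
Step 8: PC=1 exec 'SUB D, C'. After: A=0 B=3 C=0 D=3 ZF=0 PC=2
State after step 8 equals state after step 5: the program is in a cycle of length 3 and will never halt.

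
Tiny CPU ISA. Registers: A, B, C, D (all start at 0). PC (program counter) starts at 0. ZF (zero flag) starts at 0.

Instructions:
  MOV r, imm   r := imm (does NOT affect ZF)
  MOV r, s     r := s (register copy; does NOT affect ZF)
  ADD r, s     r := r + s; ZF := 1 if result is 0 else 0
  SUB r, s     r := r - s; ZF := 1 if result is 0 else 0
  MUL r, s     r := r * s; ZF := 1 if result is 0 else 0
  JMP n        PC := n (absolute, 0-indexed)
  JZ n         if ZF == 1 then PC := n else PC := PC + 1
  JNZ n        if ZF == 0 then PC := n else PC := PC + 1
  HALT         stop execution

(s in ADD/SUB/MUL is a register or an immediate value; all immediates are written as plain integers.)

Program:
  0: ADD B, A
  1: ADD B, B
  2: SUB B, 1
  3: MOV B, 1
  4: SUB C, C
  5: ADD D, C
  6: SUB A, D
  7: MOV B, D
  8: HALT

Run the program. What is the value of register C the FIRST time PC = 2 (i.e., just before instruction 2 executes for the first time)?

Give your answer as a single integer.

Step 1: PC=0 exec 'ADD B, A'. After: A=0 B=0 C=0 D=0 ZF=1 PC=1
Step 2: PC=1 exec 'ADD B, B'. After: A=0 B=0 C=0 D=0 ZF=1 PC=2
First time PC=2: C=0

0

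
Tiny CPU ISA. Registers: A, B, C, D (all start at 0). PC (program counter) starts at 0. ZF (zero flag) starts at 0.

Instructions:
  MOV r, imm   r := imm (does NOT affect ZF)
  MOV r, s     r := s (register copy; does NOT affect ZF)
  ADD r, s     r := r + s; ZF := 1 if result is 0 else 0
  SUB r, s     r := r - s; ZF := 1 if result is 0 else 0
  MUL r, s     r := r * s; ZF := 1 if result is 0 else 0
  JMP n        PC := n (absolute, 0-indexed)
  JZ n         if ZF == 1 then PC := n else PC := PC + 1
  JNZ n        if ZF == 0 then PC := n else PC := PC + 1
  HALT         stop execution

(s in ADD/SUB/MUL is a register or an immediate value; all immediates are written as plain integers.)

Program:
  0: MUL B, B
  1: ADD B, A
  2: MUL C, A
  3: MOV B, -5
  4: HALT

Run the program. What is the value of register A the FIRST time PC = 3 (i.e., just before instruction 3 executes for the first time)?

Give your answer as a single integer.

Step 1: PC=0 exec 'MUL B, B'. After: A=0 B=0 C=0 D=0 ZF=1 PC=1
Step 2: PC=1 exec 'ADD B, A'. After: A=0 B=0 C=0 D=0 ZF=1 PC=2
Step 3: PC=2 exec 'MUL C, A'. After: A=0 B=0 C=0 D=0 ZF=1 PC=3
First time PC=3: A=0

0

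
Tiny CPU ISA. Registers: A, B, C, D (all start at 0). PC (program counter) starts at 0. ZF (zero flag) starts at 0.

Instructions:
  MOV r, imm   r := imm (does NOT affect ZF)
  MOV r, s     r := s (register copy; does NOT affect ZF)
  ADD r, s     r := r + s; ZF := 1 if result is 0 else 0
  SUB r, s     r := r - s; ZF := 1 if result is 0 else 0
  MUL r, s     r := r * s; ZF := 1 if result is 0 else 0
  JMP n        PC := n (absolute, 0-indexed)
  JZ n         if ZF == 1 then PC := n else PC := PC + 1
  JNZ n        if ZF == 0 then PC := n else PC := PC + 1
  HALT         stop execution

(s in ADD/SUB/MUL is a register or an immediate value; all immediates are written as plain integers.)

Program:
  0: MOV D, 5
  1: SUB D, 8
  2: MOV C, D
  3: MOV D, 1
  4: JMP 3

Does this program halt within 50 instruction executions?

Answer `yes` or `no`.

Step 1: PC=0 exec 'MOV D, 5'. After: A=0 B=0 C=0 D=5 ZF=0 PC=1
Step 2: PC=1 exec 'SUB D, 8'. After: A=0 B=0 C=0 D=-3 ZF=0 PC=2
Step 3: PC=2 exec 'MOV C, D'. After: A=0 B=0 C=-3 D=-3 ZF=0 PC=3
Step 4: PC=3 exec 'MOV D, 1'. After: A=0 B=0 C=-3 D=1 ZF=0 PC=4
Step 5: PC=4 exec 'JMP 3'. After: A=0 B=0 C=-3 D=1 ZF=0 PC=3
Step 6: PC=3 exec 'MOV D, 1'. After: A=0 B=0 C=-3 D=1 ZF=0 PC=4
State after step 6 equals state after step 4: the program is in a cycle of length 2 and will never halt.

Answer: no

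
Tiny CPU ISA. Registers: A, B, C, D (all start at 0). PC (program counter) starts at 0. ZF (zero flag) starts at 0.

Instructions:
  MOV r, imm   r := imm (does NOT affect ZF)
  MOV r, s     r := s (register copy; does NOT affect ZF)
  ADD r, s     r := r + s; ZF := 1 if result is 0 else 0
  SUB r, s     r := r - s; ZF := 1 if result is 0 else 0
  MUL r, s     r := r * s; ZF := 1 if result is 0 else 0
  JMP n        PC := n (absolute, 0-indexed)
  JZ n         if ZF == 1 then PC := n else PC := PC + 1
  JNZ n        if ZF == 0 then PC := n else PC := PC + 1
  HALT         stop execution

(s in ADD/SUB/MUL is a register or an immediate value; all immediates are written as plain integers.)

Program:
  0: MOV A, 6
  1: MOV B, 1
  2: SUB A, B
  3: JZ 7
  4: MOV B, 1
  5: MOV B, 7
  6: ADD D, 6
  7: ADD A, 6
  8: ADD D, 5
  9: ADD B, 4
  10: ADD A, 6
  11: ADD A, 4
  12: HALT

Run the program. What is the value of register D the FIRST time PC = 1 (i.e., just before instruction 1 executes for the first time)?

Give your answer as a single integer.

Step 1: PC=0 exec 'MOV A, 6'. After: A=6 B=0 C=0 D=0 ZF=0 PC=1
First time PC=1: D=0

0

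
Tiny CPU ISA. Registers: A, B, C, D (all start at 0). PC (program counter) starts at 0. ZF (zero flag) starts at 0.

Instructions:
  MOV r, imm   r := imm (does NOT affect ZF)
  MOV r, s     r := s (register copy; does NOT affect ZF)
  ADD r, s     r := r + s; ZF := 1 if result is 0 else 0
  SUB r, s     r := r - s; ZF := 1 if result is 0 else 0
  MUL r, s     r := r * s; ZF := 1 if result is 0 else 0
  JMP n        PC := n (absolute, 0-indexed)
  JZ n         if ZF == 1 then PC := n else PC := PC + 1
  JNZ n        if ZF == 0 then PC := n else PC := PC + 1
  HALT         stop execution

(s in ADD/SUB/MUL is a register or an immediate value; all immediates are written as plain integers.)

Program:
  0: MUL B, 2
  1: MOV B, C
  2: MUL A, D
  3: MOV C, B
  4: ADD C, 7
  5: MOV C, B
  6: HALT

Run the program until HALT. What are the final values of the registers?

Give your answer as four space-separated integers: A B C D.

Step 1: PC=0 exec 'MUL B, 2'. After: A=0 B=0 C=0 D=0 ZF=1 PC=1
Step 2: PC=1 exec 'MOV B, C'. After: A=0 B=0 C=0 D=0 ZF=1 PC=2
Step 3: PC=2 exec 'MUL A, D'. After: A=0 B=0 C=0 D=0 ZF=1 PC=3
Step 4: PC=3 exec 'MOV C, B'. After: A=0 B=0 C=0 D=0 ZF=1 PC=4
Step 5: PC=4 exec 'ADD C, 7'. After: A=0 B=0 C=7 D=0 ZF=0 PC=5
Step 6: PC=5 exec 'MOV C, B'. After: A=0 B=0 C=0 D=0 ZF=0 PC=6
Step 7: PC=6 exec 'HALT'. After: A=0 B=0 C=0 D=0 ZF=0 PC=6 HALTED

Answer: 0 0 0 0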